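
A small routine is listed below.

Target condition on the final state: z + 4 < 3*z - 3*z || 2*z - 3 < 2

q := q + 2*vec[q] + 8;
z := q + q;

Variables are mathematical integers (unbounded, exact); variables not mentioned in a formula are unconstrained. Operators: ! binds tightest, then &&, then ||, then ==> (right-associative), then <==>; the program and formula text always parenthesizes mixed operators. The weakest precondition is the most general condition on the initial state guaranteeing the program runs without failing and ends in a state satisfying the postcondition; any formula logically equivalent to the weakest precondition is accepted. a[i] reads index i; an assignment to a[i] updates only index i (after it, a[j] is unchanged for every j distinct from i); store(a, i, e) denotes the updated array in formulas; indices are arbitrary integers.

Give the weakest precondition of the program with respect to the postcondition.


Working backward. After the program, the postcondition z + 4 < 3*z - 3*z || 2*z - 3 < 2 must hold; in canonical form it is z < -4 || 2*z < 5.
Before z := q + q: 2*q < -4 || 4*q < 5
Before q := q + 2*vec[q] + 8: 4*vec[q] + 2*q < -20 || 8*vec[q] + 4*q < -27
Answer: WP = 4*vec[q] + 2*q < -20 || 8*vec[q] + 4*q < -27


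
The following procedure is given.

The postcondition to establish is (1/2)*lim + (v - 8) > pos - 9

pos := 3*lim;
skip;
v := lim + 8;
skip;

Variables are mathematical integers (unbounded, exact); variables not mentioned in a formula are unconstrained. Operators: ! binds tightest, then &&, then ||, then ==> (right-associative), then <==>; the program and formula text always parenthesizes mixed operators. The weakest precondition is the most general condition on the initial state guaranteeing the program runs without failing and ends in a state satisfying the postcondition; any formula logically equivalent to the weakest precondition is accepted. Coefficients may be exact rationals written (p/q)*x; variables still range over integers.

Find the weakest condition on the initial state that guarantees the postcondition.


Working backward. After the program, the postcondition (1/2)*lim + (v - 8) > pos - 9 must hold; in canonical form it is (1/2)*lim + v > pos - 1.
Before skip: (1/2)*lim + v > pos - 1
Before v := lim + 8: (3/2)*lim > pos - 9
Before skip: (3/2)*lim > pos - 9
Before pos := 3*lim: (3/2)*lim < 9
Answer: WP = (3/2)*lim < 9


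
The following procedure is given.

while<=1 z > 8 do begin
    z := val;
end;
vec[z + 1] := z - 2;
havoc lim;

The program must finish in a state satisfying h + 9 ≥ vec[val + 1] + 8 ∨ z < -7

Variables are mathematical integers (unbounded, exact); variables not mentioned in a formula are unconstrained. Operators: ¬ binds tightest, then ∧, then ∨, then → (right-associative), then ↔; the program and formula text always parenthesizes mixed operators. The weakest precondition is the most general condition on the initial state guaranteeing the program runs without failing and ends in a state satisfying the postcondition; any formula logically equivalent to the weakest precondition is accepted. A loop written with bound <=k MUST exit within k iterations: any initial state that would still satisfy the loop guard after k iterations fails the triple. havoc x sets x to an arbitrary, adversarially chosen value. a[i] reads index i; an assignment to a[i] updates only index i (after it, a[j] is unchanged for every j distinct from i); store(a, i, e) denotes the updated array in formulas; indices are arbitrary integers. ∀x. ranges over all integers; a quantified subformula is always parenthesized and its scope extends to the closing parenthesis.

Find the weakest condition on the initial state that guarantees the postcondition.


Working backward. After the program, the postcondition h + 9 ≥ vec[val + 1] + 8 ∨ z < -7 must hold; in canonical form it is h ≥ vec[val + 1] - 1 ∨ z < -7.
Before havoc lim: h ≥ vec[val + 1] - 1 ∨ z < -7
Before vec[z + 1] := z - 2: h ≥ store(vec, z + 1, z - 2)[val + 1] - 1 ∨ z < -7
Before the loop (bound <=1), unroll the exhaustion recursion (WP_0 = exit-now case; WP_j = one more guarded iteration, up to j = 1):
  WP_0: (¬(z > 8)) ∧ (h ≥ store(vec, z + 1, z - 2)[val + 1] - 1 ∨ z < -7)
  WP_1: (z > 8 → ((¬(val > 8)) ∧ (h ≥ store(vec, val + 1, val - 2)[val + 1] - 1 ∨ val < -7))) ∧ ((¬(z > 8)) → (h ≥ store(vec, z + 1, z - 2)[val + 1] - 1 ∨ z < -7))
So before the loop: (z > 8 → ((¬(val > 8)) ∧ (h ≥ store(vec, val + 1, val - 2)[val + 1] - 1 ∨ val < -7))) ∧ ((¬(z > 8)) → (h ≥ store(vec, z + 1, z - 2)[val + 1] - 1 ∨ z < -7))
Answer: WP = (z > 8 → ((¬(val > 8)) ∧ (h ≥ store(vec, val + 1, val - 2)[val + 1] - 1 ∨ val < -7))) ∧ ((¬(z > 8)) → (h ≥ store(vec, z + 1, z - 2)[val + 1] - 1 ∨ z < -7))


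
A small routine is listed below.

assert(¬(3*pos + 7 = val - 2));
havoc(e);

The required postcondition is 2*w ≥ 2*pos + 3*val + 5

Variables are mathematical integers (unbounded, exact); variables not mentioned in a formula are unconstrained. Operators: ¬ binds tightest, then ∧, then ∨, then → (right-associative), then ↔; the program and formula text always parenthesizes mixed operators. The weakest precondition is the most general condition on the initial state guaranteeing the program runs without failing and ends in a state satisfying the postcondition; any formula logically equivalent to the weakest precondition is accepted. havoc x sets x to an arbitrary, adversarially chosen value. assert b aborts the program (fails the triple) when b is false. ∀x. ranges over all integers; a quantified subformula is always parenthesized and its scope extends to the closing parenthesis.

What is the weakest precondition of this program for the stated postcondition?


Working backward. After the program, 2*w ≥ 2*pos + 3*val + 5 must hold.
Before havoc e: 2*w ≥ 2*pos + 3*val + 5
Before assert ¬(3*pos + 7 = val - 2): (¬(3*pos = val - 9)) ∧ 2*w ≥ 2*pos + 3*val + 5
Answer: WP = (¬(3*pos = val - 9)) ∧ 2*w ≥ 2*pos + 3*val + 5


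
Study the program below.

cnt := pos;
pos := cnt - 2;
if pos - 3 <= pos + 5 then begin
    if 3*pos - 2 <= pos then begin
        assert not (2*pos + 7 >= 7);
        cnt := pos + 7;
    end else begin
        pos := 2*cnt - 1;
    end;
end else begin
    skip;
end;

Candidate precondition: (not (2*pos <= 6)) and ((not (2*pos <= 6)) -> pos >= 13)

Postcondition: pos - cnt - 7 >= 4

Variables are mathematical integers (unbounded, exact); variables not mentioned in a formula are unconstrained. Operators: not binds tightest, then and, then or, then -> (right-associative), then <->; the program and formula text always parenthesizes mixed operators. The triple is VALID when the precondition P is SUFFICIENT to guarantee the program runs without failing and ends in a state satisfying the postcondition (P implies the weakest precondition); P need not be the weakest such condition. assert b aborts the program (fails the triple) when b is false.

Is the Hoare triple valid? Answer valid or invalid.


Working backward. After the program, the postcondition pos - cnt - 7 >= 4 must hold; in canonical form it is pos >= cnt + 11.
Then branch requires (not (2*pos <= 2)) and ((not (2*pos <= 2)) -> cnt >= 12); else branch requires pos >= cnt + 11.
Before the if: (not (2*pos <= 2)) and ((not (2*pos <= 2)) -> cnt >= 12)
Before pos := cnt - 2: (not (2*cnt <= 6)) and ((not (2*cnt <= 6)) -> cnt >= 12)
Before cnt := pos: (not (2*pos <= 6)) and ((not (2*pos <= 6)) -> pos >= 12)
The weakest precondition is (not (2*pos <= 6)) and ((not (2*pos <= 6)) -> pos >= 12).
Check whether (not (2*pos <= 6)) and ((not (2*pos <= 6)) -> pos >= 13) implies it.
Every state satisfying the precondition satisfies the weakest precondition: the implication holds.
Answer: valid


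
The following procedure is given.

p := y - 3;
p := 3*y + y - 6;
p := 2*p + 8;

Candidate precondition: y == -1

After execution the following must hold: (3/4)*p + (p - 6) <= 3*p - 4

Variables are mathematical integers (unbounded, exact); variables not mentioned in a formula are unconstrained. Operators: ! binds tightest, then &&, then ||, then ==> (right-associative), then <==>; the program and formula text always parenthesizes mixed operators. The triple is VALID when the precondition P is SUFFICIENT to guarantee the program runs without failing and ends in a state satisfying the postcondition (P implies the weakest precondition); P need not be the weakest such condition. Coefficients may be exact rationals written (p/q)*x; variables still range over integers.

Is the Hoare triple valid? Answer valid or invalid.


Working backward. After the program, the postcondition (3/4)*p + (p - 6) <= 3*p - 4 must hold; in canonical form it is (5/4)*p >= -2.
Before p := 2*p + 8: (5/2)*p >= -12
Before p := 3*y + y - 6: 10*y >= 3
Before p := y - 3: 10*y >= 3
The weakest precondition is 10*y >= 3.
Check whether y == -1 implies it.
Countermodel: at the initial state y = -1, the precondition holds but the weakest precondition fails.
Answer: invalid


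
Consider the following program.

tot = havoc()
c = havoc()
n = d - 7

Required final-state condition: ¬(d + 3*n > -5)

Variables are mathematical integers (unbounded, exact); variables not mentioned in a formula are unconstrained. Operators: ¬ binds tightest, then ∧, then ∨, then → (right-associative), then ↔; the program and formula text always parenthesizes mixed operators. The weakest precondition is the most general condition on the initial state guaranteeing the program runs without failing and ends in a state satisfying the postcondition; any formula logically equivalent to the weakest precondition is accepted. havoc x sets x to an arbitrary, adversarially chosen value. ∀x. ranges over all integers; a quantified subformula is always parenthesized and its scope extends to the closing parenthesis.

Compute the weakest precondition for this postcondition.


Working backward. After the program, ¬(d + 3*n > -5) must hold.
Before n := d - 7: ¬(4*d > 16)
Before havoc c: ¬(4*d > 16)
Before havoc tot: ¬(4*d > 16)
Answer: WP = ¬(4*d > 16)


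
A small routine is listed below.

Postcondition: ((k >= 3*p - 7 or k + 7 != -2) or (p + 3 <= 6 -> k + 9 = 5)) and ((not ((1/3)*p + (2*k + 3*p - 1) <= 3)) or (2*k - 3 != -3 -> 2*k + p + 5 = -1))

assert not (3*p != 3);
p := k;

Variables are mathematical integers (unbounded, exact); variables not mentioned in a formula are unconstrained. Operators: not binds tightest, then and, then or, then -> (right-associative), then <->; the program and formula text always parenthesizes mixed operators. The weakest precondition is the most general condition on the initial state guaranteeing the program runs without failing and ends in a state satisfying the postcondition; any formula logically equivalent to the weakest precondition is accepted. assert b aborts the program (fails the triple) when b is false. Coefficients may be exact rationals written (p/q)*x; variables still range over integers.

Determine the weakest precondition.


Working backward. After the program, the postcondition ((k >= 3*p - 7 or k + 7 != -2) or (p + 3 <= 6 -> k + 9 = 5)) and ((not ((1/3)*p + (2*k + 3*p - 1) <= 3)) or (2*k - 3 != -3 -> 2*k + p + 5 = -1)) must hold; in canonical form it is (k >= 3*p - 7 or k != -9 or (p <= 3 -> k = -4)) and ((not (2*k + (10/3)*p <= 4)) or (2*k != 0 -> 2*k + p = -6)).
Before p := k: (2*k <= 7 or k != -9 or (k <= 3 -> k = -4)) and ((not ((16/3)*k <= 4)) or (2*k != 0 -> 3*k = -6))
Before assert not (3*p != 3): (not (3*p != 3)) and (2*k <= 7 or k != -9 or (k <= 3 -> k = -4)) and ((not ((16/3)*k <= 4)) or (2*k != 0 -> 3*k = -6))
Answer: WP = (not (3*p != 3)) and (2*k <= 7 or k != -9 or (k <= 3 -> k = -4)) and ((not ((16/3)*k <= 4)) or (2*k != 0 -> 3*k = -6))


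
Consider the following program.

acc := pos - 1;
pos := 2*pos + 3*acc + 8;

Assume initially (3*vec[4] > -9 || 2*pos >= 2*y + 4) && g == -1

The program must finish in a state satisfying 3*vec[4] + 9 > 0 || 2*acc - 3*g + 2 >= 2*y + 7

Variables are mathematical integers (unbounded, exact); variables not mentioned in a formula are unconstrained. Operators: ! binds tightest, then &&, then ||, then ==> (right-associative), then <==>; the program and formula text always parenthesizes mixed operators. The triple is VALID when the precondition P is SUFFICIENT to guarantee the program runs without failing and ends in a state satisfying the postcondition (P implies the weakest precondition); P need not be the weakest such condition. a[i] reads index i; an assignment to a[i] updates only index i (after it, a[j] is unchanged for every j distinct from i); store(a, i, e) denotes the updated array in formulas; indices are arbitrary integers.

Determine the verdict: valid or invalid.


Working backward. After the program, the postcondition 3*vec[4] + 9 > 0 || 2*acc - 3*g + 2 >= 2*y + 7 must hold; in canonical form it is 3*vec[4] > -9 || 2*acc >= 3*g + 2*y + 5.
Before pos := 2*pos + 3*acc + 8: 3*vec[4] > -9 || 2*acc >= 3*g + 2*y + 5
Before acc := pos - 1: 3*vec[4] > -9 || 2*pos >= 3*g + 2*y + 7
The weakest precondition is 3*vec[4] > -9 || 2*pos >= 3*g + 2*y + 7.
Check whether (3*vec[4] > -9 || 2*pos >= 2*y + 4) && g == -1 implies it.
Every state satisfying the precondition satisfies the weakest precondition: the implication holds.
Answer: valid


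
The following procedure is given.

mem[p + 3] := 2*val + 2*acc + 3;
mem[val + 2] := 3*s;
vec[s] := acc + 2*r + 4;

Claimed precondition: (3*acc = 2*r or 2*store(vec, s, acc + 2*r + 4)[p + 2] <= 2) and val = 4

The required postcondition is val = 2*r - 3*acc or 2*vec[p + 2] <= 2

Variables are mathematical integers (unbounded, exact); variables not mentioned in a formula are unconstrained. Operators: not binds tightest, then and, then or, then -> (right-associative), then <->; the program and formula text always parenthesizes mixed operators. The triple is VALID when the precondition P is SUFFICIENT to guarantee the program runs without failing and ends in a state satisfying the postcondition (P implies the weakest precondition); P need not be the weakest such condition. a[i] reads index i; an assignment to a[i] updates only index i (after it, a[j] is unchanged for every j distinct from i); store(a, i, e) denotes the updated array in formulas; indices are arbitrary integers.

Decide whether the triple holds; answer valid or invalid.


Working backward. After the program, the postcondition val = 2*r - 3*acc or 2*vec[p + 2] <= 2 must hold; in canonical form it is 3*acc + val = 2*r or 2*vec[p + 2] <= 2.
Before vec[s] := acc + 2*r + 4: 3*acc + val = 2*r or 2*store(vec, s, acc + 2*r + 4)[p + 2] <= 2
Before mem[val + 2] := 3*s: 3*acc + val = 2*r or 2*store(vec, s, acc + 2*r + 4)[p + 2] <= 2
Before mem[p + 3] := 2*val + 2*acc + 3: 3*acc + val = 2*r or 2*store(vec, s, acc + 2*r + 4)[p + 2] <= 2
The weakest precondition is 3*acc + val = 2*r or 2*store(vec, s, acc + 2*r + 4)[p + 2] <= 2.
Check whether (3*acc = 2*r or 2*store(vec, s, acc + 2*r + 4)[p + 2] <= 2) and val = 4 implies it.
Countermodel: at the initial state acc = 0, p = 8, r = 0, s = 10, val = 4, vec = {[10] = 7, elsewhere 7}, the precondition holds but the weakest precondition fails.
Answer: invalid


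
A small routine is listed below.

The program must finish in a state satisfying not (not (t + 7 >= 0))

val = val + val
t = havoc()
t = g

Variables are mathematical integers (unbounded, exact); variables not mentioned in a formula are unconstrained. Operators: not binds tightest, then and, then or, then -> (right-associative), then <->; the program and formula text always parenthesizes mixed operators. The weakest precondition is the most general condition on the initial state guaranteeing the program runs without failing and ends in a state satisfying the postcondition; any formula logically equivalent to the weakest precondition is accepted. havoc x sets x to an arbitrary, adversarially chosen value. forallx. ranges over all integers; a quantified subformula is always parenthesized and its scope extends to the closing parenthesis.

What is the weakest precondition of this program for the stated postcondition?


Working backward. After the program, the postcondition not (not (t + 7 >= 0)) must hold; in canonical form it is t >= -7.
Before t := g: g >= -7
Before havoc t: g >= -7
Before val := val + val: g >= -7
Answer: WP = g >= -7


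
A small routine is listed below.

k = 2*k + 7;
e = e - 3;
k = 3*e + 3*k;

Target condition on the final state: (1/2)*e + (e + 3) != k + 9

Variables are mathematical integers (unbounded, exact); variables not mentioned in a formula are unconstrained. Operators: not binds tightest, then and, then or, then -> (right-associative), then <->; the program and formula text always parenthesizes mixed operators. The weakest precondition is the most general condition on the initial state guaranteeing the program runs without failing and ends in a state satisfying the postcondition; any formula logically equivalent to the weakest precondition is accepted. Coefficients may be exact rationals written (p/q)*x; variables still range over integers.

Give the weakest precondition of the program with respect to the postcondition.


Working backward. After the program, the postcondition (1/2)*e + (e + 3) != k + 9 must hold; in canonical form it is (3/2)*e != k + 6.
Before k := 3*e + 3*k: (3/2)*e + 3*k != -6
Before e := e - 3: (3/2)*e + 3*k != -3/2
Before k := 2*k + 7: (3/2)*e + 6*k != -45/2
Answer: WP = (3/2)*e + 6*k != -45/2


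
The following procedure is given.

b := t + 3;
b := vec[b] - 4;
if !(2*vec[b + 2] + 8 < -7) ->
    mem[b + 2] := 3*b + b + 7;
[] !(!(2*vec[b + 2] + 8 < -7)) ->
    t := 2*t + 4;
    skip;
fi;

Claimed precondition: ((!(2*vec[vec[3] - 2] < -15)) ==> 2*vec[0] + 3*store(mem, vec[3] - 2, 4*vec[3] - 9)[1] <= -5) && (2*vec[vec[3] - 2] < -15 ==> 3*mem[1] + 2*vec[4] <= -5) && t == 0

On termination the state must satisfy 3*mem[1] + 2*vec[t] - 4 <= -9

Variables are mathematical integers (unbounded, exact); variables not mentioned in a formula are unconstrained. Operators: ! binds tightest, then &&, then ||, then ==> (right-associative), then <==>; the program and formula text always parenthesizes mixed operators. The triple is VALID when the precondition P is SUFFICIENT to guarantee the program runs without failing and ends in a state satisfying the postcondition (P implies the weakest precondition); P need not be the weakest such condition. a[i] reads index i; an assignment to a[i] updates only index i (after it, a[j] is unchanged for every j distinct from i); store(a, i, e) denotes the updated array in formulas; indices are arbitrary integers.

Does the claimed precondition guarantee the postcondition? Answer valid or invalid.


Working backward. After the program, the postcondition 3*mem[1] + 2*vec[t] - 4 <= -9 must hold; in canonical form it is 3*mem[1] + 2*vec[t] <= -5.
Then branch requires 2*vec[t] + 3*store(mem, b + 2, 4*b + 7)[1] <= -5; else branch requires 3*mem[1] + 2*vec[2*t + 4] <= -5.
Before the if: ((!(2*vec[b + 2] < -15)) ==> 2*vec[t] + 3*store(mem, b + 2, 4*b + 7)[1] <= -5) && (2*vec[b + 2] < -15 ==> 3*mem[1] + 2*vec[2*t + 4] <= -5)
Before b := vec[b] - 4: ((!(2*vec[vec[b] - 2] < -15)) ==> 2*vec[t] + 3*store(mem, vec[b] - 2, 4*vec[b] - 9)[1] <= -5) && (2*vec[vec[b] - 2] < -15 ==> 3*mem[1] + 2*vec[2*t + 4] <= -5)
Before b := t + 3: ((!(2*vec[vec[t + 3] - 2] < -15)) ==> 2*vec[t] + 3*store(mem, vec[t + 3] - 2, 4*vec[t + 3] - 9)[1] <= -5) && (2*vec[vec[t + 3] - 2] < -15 ==> 3*mem[1] + 2*vec[2*t + 4] <= -5)
The weakest precondition is ((!(2*vec[vec[t + 3] - 2] < -15)) ==> 2*vec[t] + 3*store(mem, vec[t + 3] - 2, 4*vec[t + 3] - 9)[1] <= -5) && (2*vec[vec[t + 3] - 2] < -15 ==> 3*mem[1] + 2*vec[2*t + 4] <= -5).
Check whether ((!(2*vec[vec[3] - 2] < -15)) ==> 2*vec[0] + 3*store(mem, vec[3] - 2, 4*vec[3] - 9)[1] <= -5) && (2*vec[vec[3] - 2] < -15 ==> 3*mem[1] + 2*vec[4] <= -5) && t == 0 implies it.
Every state satisfying the precondition satisfies the weakest precondition: the implication holds.
Answer: valid


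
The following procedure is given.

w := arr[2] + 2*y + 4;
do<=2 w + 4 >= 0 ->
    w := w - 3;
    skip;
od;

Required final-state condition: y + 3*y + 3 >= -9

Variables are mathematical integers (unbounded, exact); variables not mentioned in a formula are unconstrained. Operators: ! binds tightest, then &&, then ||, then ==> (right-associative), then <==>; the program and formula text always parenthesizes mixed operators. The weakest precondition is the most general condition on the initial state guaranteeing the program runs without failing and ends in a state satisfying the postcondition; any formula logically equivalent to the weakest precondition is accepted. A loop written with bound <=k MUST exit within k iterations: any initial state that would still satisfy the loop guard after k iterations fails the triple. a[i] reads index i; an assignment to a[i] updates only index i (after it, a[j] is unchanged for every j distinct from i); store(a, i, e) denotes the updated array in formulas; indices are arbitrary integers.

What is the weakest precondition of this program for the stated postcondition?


Working backward. After the program, the postcondition y + 3*y + 3 >= -9 must hold; in canonical form it is 4*y >= -12.
Before the loop (bound <=2), unroll the exhaustion recursion (WP_0 = exit-now case; WP_j = one more guarded iteration, up to j = 2):
  WP_0: (!(w >= -4)) && 4*y >= -12
  WP_1: (w >= -4 ==> ((!(w >= -1)) && 4*y >= -12)) && ((!(w >= -4)) ==> 4*y >= -12)
  WP_2: (w >= -4 ==> ((w >= -1 ==> ((!(w >= 2)) && 4*y >= -12)) && ((!(w >= -1)) ==> 4*y >= -12))) && ((!(w >= -4)) ==> 4*y >= -12)
So before the loop: (w >= -4 ==> ((w >= -1 ==> ((!(w >= 2)) && 4*y >= -12)) && ((!(w >= -1)) ==> 4*y >= -12))) && ((!(w >= -4)) ==> 4*y >= -12)
Before w := arr[2] + 2*y + 4: (arr[2] + 2*y >= -8 ==> ((arr[2] + 2*y >= -5 ==> ((!(arr[2] + 2*y >= -2)) && 4*y >= -12)) && ((!(arr[2] + 2*y >= -5)) ==> 4*y >= -12))) && ((!(arr[2] + 2*y >= -8)) ==> 4*y >= -12)
Answer: WP = (arr[2] + 2*y >= -8 ==> ((arr[2] + 2*y >= -5 ==> ((!(arr[2] + 2*y >= -2)) && 4*y >= -12)) && ((!(arr[2] + 2*y >= -5)) ==> 4*y >= -12))) && ((!(arr[2] + 2*y >= -8)) ==> 4*y >= -12)


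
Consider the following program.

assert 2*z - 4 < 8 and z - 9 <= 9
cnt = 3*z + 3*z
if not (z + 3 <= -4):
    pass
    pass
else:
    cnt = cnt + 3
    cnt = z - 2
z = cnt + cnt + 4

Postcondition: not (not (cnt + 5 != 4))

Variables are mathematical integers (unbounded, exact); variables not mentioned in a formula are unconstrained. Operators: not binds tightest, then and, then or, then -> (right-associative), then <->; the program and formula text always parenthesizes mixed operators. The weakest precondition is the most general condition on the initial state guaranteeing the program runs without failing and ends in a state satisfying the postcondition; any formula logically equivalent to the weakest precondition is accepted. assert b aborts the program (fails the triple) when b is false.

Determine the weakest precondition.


Working backward. After the program, the postcondition not (not (cnt + 5 != 4)) must hold; in canonical form it is cnt != -1.
Before z := cnt + cnt + 4: cnt != -1
Then branch requires cnt != -1; else branch requires z != 1.
Before the if: ((not (z <= -7)) -> cnt != -1) and (z <= -7 -> z != 1)
Before cnt := 3*z + 3*z: ((not (z <= -7)) -> 6*z != -1) and (z <= -7 -> z != 1)
Before assert 2*z - 4 < 8 and z - 9 <= 9: 2*z < 12 and z <= 18 and ((not (z <= -7)) -> 6*z != -1) and (z <= -7 -> z != 1)
Answer: WP = 2*z < 12 and z <= 18 and ((not (z <= -7)) -> 6*z != -1) and (z <= -7 -> z != 1)


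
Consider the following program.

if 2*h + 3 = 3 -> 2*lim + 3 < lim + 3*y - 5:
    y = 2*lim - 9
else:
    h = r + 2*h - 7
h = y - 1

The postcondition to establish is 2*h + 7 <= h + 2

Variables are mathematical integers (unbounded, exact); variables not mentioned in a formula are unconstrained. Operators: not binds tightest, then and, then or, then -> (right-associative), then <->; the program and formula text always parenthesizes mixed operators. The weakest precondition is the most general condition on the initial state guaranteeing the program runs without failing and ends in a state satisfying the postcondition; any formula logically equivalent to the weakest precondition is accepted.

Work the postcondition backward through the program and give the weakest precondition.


Working backward. After the program, the postcondition 2*h + 7 <= h + 2 must hold; in canonical form it is h <= -5.
Before h := y - 1: y <= -4
Then branch requires 2*lim <= 5; else branch requires y <= -4.
Before the if: ((2*h = 0 -> lim < 3*y - 8) -> 2*lim <= 5) and ((not (2*h = 0 -> lim < 3*y - 8)) -> y <= -4)
Answer: WP = ((2*h = 0 -> lim < 3*y - 8) -> 2*lim <= 5) and ((not (2*h = 0 -> lim < 3*y - 8)) -> y <= -4)


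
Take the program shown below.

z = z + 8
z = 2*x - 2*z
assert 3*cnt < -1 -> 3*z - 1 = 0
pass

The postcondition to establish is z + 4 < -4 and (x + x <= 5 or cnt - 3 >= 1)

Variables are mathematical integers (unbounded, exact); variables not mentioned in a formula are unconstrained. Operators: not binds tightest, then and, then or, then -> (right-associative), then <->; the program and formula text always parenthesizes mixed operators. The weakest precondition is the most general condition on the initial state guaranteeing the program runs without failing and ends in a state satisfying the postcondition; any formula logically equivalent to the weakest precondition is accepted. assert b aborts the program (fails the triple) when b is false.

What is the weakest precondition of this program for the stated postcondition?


Working backward. After the program, the postcondition z + 4 < -4 and (x + x <= 5 or cnt - 3 >= 1) must hold; in canonical form it is z < -8 and (2*x <= 5 or cnt >= 4).
Before skip: z < -8 and (2*x <= 5 or cnt >= 4)
Before assert 3*cnt < -1 -> 3*z - 1 = 0: (3*cnt < -1 -> 3*z = 1) and z < -8 and (2*x <= 5 or cnt >= 4)
Before z := 2*x - 2*z: (3*cnt < -1 -> 6*x = 6*z + 1) and 2*x < 2*z - 8 and (2*x <= 5 or cnt >= 4)
Before z := z + 8: (3*cnt < -1 -> 6*x = 6*z + 49) and 2*x < 2*z + 8 and (2*x <= 5 or cnt >= 4)
Answer: WP = (3*cnt < -1 -> 6*x = 6*z + 49) and 2*x < 2*z + 8 and (2*x <= 5 or cnt >= 4)


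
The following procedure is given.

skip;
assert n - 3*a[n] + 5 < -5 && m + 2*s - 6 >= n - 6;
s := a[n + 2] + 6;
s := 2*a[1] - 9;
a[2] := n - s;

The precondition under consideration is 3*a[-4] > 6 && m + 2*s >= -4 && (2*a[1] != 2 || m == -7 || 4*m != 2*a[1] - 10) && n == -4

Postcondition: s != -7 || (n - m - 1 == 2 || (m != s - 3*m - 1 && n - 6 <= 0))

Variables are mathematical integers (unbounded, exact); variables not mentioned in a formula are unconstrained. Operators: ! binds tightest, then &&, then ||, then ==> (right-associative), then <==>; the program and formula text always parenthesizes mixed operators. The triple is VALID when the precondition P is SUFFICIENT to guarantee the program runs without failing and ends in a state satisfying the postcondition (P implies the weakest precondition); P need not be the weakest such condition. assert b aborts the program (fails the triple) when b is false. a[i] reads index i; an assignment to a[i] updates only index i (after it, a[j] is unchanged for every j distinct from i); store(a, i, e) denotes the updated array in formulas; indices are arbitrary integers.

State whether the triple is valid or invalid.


Working backward. After the program, the postcondition s != -7 || (n - m - 1 == 2 || (m != s - 3*m - 1 && n - 6 <= 0)) must hold; in canonical form it is s != -7 || n == m + 3 || (4*m != s - 1 && n <= 6).
Before a[2] := n - s: s != -7 || n == m + 3 || (4*m != s - 1 && n <= 6)
Before s := 2*a[1] - 9: 2*a[1] != 2 || n == m + 3 || (4*m != 2*a[1] - 10 && n <= 6)
Before s := a[n + 2] + 6: 2*a[1] != 2 || n == m + 3 || (4*m != 2*a[1] - 10 && n <= 6)
Before assert n - 3*a[n] + 5 < -5 && m + 2*s - 6 >= n - 6: n < 3*a[n] - 10 && m + 2*s >= n && (2*a[1] != 2 || n == m + 3 || (4*m != 2*a[1] - 10 && n <= 6))
Before skip: n < 3*a[n] - 10 && m + 2*s >= n && (2*a[1] != 2 || n == m + 3 || (4*m != 2*a[1] - 10 && n <= 6))
The weakest precondition is n < 3*a[n] - 10 && m + 2*s >= n && (2*a[1] != 2 || n == m + 3 || (4*m != 2*a[1] - 10 && n <= 6)).
Check whether 3*a[-4] > 6 && m + 2*s >= -4 && (2*a[1] != 2 || m == -7 || 4*m != 2*a[1] - 10) && n == -4 implies it.
Every state satisfying the precondition satisfies the weakest precondition: the implication holds.
Answer: valid


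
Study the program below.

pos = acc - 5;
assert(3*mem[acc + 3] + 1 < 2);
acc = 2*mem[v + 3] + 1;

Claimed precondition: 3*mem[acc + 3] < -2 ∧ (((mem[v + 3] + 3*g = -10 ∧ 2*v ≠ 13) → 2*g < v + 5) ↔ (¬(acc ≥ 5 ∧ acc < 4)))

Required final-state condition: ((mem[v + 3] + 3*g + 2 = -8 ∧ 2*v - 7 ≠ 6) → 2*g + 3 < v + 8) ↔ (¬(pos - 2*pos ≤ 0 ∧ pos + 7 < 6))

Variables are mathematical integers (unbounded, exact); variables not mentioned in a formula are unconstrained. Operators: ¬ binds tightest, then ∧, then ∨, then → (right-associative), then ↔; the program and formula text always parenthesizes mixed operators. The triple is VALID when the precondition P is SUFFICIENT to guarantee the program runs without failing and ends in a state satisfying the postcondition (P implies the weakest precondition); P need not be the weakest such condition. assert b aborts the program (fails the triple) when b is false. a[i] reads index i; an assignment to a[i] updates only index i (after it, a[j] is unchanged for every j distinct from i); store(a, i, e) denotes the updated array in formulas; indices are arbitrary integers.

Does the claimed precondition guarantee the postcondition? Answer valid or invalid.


Working backward. After the program, the postcondition ((mem[v + 3] + 3*g + 2 = -8 ∧ 2*v - 7 ≠ 6) → 2*g + 3 < v + 8) ↔ (¬(pos - 2*pos ≤ 0 ∧ pos + 7 < 6)) must hold; in canonical form it is ((mem[v + 3] + 3*g = -10 ∧ 2*v ≠ 13) → 2*g < v + 5) ↔ (¬(pos ≥ 0 ∧ pos < -1)).
Before acc := 2*mem[v + 3] + 1: ((mem[v + 3] + 3*g = -10 ∧ 2*v ≠ 13) → 2*g < v + 5) ↔ (¬(pos ≥ 0 ∧ pos < -1))
Before assert 3*mem[acc + 3] + 1 < 2: 3*mem[acc + 3] < 1 ∧ (((mem[v + 3] + 3*g = -10 ∧ 2*v ≠ 13) → 2*g < v + 5) ↔ (¬(pos ≥ 0 ∧ pos < -1)))
Before pos := acc - 5: 3*mem[acc + 3] < 1 ∧ (((mem[v + 3] + 3*g = -10 ∧ 2*v ≠ 13) → 2*g < v + 5) ↔ (¬(acc ≥ 5 ∧ acc < 4)))
The weakest precondition is 3*mem[acc + 3] < 1 ∧ (((mem[v + 3] + 3*g = -10 ∧ 2*v ≠ 13) → 2*g < v + 5) ↔ (¬(acc ≥ 5 ∧ acc < 4))).
Check whether 3*mem[acc + 3] < -2 ∧ (((mem[v + 3] + 3*g = -10 ∧ 2*v ≠ 13) → 2*g < v + 5) ↔ (¬(acc ≥ 5 ∧ acc < 4))) implies it.
Every state satisfying the precondition satisfies the weakest precondition: the implication holds.
Answer: valid


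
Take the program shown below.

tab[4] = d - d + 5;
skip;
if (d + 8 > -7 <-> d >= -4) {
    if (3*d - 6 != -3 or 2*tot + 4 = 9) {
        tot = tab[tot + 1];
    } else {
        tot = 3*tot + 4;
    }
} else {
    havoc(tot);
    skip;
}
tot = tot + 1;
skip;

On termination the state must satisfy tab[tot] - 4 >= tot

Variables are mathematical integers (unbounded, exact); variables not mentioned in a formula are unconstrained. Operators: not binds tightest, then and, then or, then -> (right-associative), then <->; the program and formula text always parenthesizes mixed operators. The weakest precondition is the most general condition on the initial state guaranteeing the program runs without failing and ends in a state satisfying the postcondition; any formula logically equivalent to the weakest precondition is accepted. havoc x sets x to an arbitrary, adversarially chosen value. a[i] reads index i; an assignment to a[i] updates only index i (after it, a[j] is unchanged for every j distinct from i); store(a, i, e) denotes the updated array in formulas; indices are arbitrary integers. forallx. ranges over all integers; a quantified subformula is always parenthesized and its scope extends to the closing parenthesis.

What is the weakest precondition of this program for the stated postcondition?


Working backward. After the program, the postcondition tab[tot] - 4 >= tot must hold; in canonical form it is tab[tot] >= tot + 4.
Before skip: tab[tot] >= tot + 4
Before tot := tot + 1: tab[tot + 1] >= tot + 5
Then branch requires ((3*d != 3 or 2*tot = 5) -> tab[tab[tot + 1] + 1] >= tab[tot + 1] + 5) and ((not (3*d != 3 or 2*tot = 5)) -> tab[3*tot + 5] >= 3*tot + 9); else branch requires forall tot_1. tab[tot_1 + 1] >= tot_1 + 5.
Before the if: ((d > -15 <-> d >= -4) -> (((3*d != 3 or 2*tot = 5) -> tab[tab[tot + 1] + 1] >= tab[tot + 1] + 5) and ((not (3*d != 3 or 2*tot = 5)) -> tab[3*tot + 5] >= 3*tot + 9))) and ((not (d > -15 <-> d >= -4)) -> (forall tot_1. tab[tot_1 + 1] >= tot_1 + 5))
Before skip: ((d > -15 <-> d >= -4) -> (((3*d != 3 or 2*tot = 5) -> tab[tab[tot + 1] + 1] >= tab[tot + 1] + 5) and ((not (3*d != 3 or 2*tot = 5)) -> tab[3*tot + 5] >= 3*tot + 9))) and ((not (d > -15 <-> d >= -4)) -> (forall tot_1. tab[tot_1 + 1] >= tot_1 + 5))
Before tab[4] := d - d + 5: ((d > -15 <-> d >= -4) -> (((3*d != 3 or 2*tot = 5) -> store(tab, 4, 5)[store(tab, 4, 5)[tot + 1] + 1] >= store(tab, 4, 5)[tot + 1] + 5) and ((not (3*d != 3 or 2*tot = 5)) -> store(tab, 4, 5)[3*tot + 5] >= 3*tot + 9))) and ((not (d > -15 <-> d >= -4)) -> (forall tot_1. store(tab, 4, 5)[tot_1 + 1] >= tot_1 + 5))
Answer: WP = ((d > -15 <-> d >= -4) -> (((3*d != 3 or 2*tot = 5) -> store(tab, 4, 5)[store(tab, 4, 5)[tot + 1] + 1] >= store(tab, 4, 5)[tot + 1] + 5) and ((not (3*d != 3 or 2*tot = 5)) -> store(tab, 4, 5)[3*tot + 5] >= 3*tot + 9))) and ((not (d > -15 <-> d >= -4)) -> (forall tot_1. store(tab, 4, 5)[tot_1 + 1] >= tot_1 + 5))


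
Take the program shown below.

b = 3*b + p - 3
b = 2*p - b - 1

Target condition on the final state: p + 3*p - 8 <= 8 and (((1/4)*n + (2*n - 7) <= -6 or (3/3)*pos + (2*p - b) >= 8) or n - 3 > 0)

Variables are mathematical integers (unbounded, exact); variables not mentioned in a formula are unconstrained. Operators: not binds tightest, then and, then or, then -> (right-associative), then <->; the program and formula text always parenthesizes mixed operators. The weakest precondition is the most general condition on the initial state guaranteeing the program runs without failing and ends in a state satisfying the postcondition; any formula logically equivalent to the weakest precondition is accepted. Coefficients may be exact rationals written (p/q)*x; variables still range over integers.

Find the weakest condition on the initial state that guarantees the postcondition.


Working backward. After the program, the postcondition p + 3*p - 8 <= 8 and (((1/4)*n + (2*n - 7) <= -6 or (3/3)*pos + (2*p - b) >= 8) or n - 3 > 0) must hold; in canonical form it is 4*p <= 16 and ((9/4)*n <= 1 or 2*p + pos >= b + 8 or n > 3).
Before b := 2*p - b - 1: 4*p <= 16 and ((9/4)*n <= 1 or b + pos >= 7 or n > 3)
Before b := 3*b + p - 3: 4*p <= 16 and ((9/4)*n <= 1 or 3*b + p + pos >= 10 or n > 3)
Answer: WP = 4*p <= 16 and ((9/4)*n <= 1 or 3*b + p + pos >= 10 or n > 3)


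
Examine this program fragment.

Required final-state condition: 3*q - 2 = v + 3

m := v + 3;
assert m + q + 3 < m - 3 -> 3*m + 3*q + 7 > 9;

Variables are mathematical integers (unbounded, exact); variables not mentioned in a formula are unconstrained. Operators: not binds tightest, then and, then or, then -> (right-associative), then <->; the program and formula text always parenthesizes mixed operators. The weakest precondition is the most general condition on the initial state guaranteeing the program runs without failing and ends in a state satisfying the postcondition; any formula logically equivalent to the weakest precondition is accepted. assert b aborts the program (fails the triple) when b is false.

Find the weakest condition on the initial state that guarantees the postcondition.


Working backward. After the program, the postcondition 3*q - 2 = v + 3 must hold; in canonical form it is 3*q = v + 5.
Before assert m + q + 3 < m - 3 -> 3*m + 3*q + 7 > 9: (q < -6 -> 3*m + 3*q > 2) and 3*q = v + 5
Before m := v + 3: (q < -6 -> 3*q + 3*v > -7) and 3*q = v + 5
Answer: WP = (q < -6 -> 3*q + 3*v > -7) and 3*q = v + 5


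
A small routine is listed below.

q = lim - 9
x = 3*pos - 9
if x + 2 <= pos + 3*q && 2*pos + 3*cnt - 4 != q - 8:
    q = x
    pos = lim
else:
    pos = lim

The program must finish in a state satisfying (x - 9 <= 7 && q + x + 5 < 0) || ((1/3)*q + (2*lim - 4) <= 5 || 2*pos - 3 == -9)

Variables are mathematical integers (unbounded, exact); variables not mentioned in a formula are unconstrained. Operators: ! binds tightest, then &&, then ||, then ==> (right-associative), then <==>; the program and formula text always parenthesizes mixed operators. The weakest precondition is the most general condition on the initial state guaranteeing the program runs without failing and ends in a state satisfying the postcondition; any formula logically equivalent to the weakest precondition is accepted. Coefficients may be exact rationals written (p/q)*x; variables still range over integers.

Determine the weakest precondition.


Working backward. After the program, the postcondition (x - 9 <= 7 && q + x + 5 < 0) || ((1/3)*q + (2*lim - 4) <= 5 || 2*pos - 3 == -9) must hold; in canonical form it is (x <= 16 && q + x < -5) || 2*lim + (1/3)*q <= 9 || 2*pos == -6.
Then branch requires (x <= 16 && 2*x < -5) || 2*lim + (1/3)*x <= 9 || 2*lim == -6; else branch requires (x <= 16 && q + x < -5) || 2*lim + (1/3)*q <= 9 || 2*lim == -6.
Before the if: ((x <= pos + 3*q - 2 && 3*cnt + 2*pos != q - 4) ==> ((x <= 16 && 2*x < -5) || 2*lim + (1/3)*x <= 9 || 2*lim == -6)) && ((!(x <= pos + 3*q - 2 && 3*cnt + 2*pos != q - 4)) ==> ((x <= 16 && q + x < -5) || 2*lim + (1/3)*q <= 9 || 2*lim == -6))
Before x := 3*pos - 9: ((2*pos <= 3*q + 7 && 3*cnt + 2*pos != q - 4) ==> ((3*pos <= 25 && 6*pos < 13) || 2*lim + pos <= 12 || 2*lim == -6)) && ((!(2*pos <= 3*q + 7 && 3*cnt + 2*pos != q - 4)) ==> ((3*pos <= 25 && 3*pos + q < 4) || 2*lim + (1/3)*q <= 9 || 2*lim == -6))
Before q := lim - 9: ((2*pos <= 3*lim - 20 && 3*cnt + 2*pos != lim - 13) ==> ((3*pos <= 25 && 6*pos < 13) || 2*lim + pos <= 12 || 2*lim == -6)) && ((!(2*pos <= 3*lim - 20 && 3*cnt + 2*pos != lim - 13)) ==> ((3*pos <= 25 && lim + 3*pos < 13) || (7/3)*lim <= 12 || 2*lim == -6))
Answer: WP = ((2*pos <= 3*lim - 20 && 3*cnt + 2*pos != lim - 13) ==> ((3*pos <= 25 && 6*pos < 13) || 2*lim + pos <= 12 || 2*lim == -6)) && ((!(2*pos <= 3*lim - 20 && 3*cnt + 2*pos != lim - 13)) ==> ((3*pos <= 25 && lim + 3*pos < 13) || (7/3)*lim <= 12 || 2*lim == -6))


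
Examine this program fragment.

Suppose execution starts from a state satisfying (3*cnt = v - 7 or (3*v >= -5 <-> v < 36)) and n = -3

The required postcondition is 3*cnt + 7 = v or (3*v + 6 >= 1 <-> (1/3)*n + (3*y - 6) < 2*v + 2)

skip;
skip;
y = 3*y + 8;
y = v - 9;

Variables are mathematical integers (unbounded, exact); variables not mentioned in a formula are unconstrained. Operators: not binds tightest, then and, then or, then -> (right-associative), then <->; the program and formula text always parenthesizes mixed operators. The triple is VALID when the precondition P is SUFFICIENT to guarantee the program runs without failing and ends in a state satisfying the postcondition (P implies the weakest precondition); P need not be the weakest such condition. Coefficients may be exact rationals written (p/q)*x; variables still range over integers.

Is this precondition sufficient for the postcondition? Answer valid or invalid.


Working backward. After the program, the postcondition 3*cnt + 7 = v or (3*v + 6 >= 1 <-> (1/3)*n + (3*y - 6) < 2*v + 2) must hold; in canonical form it is 3*cnt = v - 7 or (3*v >= -5 <-> (1/3)*n + 3*y < 2*v + 8).
Before y := v - 9: 3*cnt = v - 7 or (3*v >= -5 <-> (1/3)*n + v < 35)
Before y := 3*y + 8: 3*cnt = v - 7 or (3*v >= -5 <-> (1/3)*n + v < 35)
Before skip: 3*cnt = v - 7 or (3*v >= -5 <-> (1/3)*n + v < 35)
Before skip: 3*cnt = v - 7 or (3*v >= -5 <-> (1/3)*n + v < 35)
The weakest precondition is 3*cnt = v - 7 or (3*v >= -5 <-> (1/3)*n + v < 35).
Check whether (3*cnt = v - 7 or (3*v >= -5 <-> v < 36)) and n = -3 implies it.
Every state satisfying the precondition satisfies the weakest precondition: the implication holds.
Answer: valid


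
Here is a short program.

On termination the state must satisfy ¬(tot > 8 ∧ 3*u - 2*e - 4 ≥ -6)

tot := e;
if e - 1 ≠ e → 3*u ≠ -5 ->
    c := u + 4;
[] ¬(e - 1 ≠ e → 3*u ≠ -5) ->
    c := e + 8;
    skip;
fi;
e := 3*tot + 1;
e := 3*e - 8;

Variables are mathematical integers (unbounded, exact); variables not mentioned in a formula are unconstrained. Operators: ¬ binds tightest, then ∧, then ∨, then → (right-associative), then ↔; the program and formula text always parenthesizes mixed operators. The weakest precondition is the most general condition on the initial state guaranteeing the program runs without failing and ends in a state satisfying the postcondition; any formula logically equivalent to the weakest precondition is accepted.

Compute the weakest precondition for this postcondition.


Working backward. After the program, the postcondition ¬(tot > 8 ∧ 3*u - 2*e - 4 ≥ -6) must hold; in canonical form it is ¬(tot > 8 ∧ 3*u ≥ 2*e - 2).
Before e := 3*e - 8: ¬(tot > 8 ∧ 3*u ≥ 6*e - 18)
Before e := 3*tot + 1: ¬(tot > 8 ∧ 3*u ≥ 18*tot - 12)
Then branch requires ¬(tot > 8 ∧ 3*u ≥ 18*tot - 12); else branch requires ¬(tot > 8 ∧ 3*u ≥ 18*tot - 12).
Before the if: (3*u ≠ -5 → (¬(tot > 8 ∧ 3*u ≥ 18*tot - 12))) ∧ ((¬(3*u ≠ -5)) → (¬(tot > 8 ∧ 3*u ≥ 18*tot - 12)))
Before tot := e: (3*u ≠ -5 → (¬(e > 8 ∧ 3*u ≥ 18*e - 12))) ∧ ((¬(3*u ≠ -5)) → (¬(e > 8 ∧ 3*u ≥ 18*e - 12)))
Answer: WP = (3*u ≠ -5 → (¬(e > 8 ∧ 3*u ≥ 18*e - 12))) ∧ ((¬(3*u ≠ -5)) → (¬(e > 8 ∧ 3*u ≥ 18*e - 12)))
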